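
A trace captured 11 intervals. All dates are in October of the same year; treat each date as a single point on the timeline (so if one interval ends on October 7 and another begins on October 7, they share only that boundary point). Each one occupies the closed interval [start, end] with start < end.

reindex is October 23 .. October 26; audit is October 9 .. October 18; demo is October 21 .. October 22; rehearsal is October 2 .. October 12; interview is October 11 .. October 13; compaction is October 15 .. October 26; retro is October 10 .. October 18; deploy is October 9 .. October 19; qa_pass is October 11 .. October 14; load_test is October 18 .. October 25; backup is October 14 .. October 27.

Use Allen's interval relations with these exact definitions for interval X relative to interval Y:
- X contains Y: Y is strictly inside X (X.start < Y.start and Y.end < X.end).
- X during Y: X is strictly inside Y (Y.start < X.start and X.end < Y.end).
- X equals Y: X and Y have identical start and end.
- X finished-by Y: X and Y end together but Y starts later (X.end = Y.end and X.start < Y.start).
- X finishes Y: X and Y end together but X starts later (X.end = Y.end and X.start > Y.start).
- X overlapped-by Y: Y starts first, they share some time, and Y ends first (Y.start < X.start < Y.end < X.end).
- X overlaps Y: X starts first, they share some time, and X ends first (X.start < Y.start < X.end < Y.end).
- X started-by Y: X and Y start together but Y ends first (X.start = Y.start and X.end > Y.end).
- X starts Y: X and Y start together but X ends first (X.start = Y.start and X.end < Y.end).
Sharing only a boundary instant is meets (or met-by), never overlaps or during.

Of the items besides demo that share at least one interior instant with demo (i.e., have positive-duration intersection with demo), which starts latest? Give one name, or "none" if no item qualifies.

load_test

Target demo = [October 21, October 22].
audit [October 9, October 18] → before → excluded.
backup [October 14, October 27] → contains → candidate.
compaction [October 15, October 26] → contains → candidate.
deploy [October 9, October 19] → before → excluded.
interview [October 11, October 13] → before → excluded.
load_test [October 18, October 25] → contains → candidate.
qa_pass [October 11, October 14] → before → excluded.
rehearsal [October 2, October 12] → before → excluded.
reindex [October 23, October 26] → after → excluded.
retro [October 10, October 18] → before → excluded.
Among candidates, latest start is October 18 → load_test.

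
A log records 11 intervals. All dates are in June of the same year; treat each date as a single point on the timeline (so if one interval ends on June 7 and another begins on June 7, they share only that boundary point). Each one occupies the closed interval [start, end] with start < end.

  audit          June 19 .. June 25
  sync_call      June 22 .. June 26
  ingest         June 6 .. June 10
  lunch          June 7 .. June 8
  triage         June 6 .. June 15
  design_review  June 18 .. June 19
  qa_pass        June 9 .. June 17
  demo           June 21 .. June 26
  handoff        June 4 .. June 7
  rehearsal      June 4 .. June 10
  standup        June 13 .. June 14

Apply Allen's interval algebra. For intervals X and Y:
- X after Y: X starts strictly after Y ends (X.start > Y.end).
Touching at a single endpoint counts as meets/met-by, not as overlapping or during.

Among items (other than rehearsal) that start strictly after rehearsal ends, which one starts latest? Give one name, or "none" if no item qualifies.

Target rehearsal = [June 4, June 10].
audit [June 19, June 25] → after → candidate.
demo [June 21, June 26] → after → candidate.
design_review [June 18, June 19] → after → candidate.
handoff [June 4, June 7] → starts → excluded.
ingest [June 6, June 10] → finishes → excluded.
lunch [June 7, June 8] → during → excluded.
qa_pass [June 9, June 17] → overlapped-by → excluded.
standup [June 13, June 14] → after → candidate.
sync_call [June 22, June 26] → after → candidate.
triage [June 6, June 15] → overlapped-by → excluded.
Among candidates, latest start is June 22 → sync_call.

sync_call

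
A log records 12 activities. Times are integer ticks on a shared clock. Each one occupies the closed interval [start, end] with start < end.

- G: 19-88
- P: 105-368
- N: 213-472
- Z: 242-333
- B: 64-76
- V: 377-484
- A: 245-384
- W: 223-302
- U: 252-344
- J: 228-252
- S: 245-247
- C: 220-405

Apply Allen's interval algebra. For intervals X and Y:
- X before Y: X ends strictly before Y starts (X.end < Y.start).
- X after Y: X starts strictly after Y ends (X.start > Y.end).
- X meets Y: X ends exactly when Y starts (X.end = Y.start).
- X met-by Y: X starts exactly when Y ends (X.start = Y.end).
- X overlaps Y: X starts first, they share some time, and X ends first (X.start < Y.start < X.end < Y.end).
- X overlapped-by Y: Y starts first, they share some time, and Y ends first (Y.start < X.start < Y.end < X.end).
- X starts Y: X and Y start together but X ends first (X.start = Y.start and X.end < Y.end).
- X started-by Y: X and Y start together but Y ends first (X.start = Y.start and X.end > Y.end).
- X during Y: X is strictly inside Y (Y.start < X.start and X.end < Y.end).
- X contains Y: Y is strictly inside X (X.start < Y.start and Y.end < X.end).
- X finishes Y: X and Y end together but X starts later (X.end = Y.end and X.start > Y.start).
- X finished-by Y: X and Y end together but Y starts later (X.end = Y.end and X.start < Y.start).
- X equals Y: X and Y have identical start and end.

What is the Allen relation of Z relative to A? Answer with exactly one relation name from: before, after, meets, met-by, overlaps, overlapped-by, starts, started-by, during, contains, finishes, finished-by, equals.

Z = [242, 333]; A = [245, 384].
Compare endpoints: Z.start < A.start, Z.start < A.end, Z.end > A.start, Z.end < A.end.
That pattern is 'overlaps'.

overlaps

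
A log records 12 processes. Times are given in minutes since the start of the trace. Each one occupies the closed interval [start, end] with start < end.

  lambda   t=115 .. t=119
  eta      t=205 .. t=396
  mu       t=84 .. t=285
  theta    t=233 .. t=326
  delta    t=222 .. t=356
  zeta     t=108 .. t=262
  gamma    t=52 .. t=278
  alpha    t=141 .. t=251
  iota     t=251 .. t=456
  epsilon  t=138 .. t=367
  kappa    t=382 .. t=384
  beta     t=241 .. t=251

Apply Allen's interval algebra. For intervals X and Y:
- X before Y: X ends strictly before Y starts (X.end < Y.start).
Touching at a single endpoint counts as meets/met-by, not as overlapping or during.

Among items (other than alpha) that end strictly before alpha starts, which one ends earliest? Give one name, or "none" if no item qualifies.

Target alpha = [t=141, t=251].
beta [t=241, t=251] → finishes → excluded.
delta [t=222, t=356] → overlapped-by → excluded.
epsilon [t=138, t=367] → contains → excluded.
eta [t=205, t=396] → overlapped-by → excluded.
gamma [t=52, t=278] → contains → excluded.
iota [t=251, t=456] → met-by → excluded.
kappa [t=382, t=384] → after → excluded.
lambda [t=115, t=119] → before → candidate.
mu [t=84, t=285] → contains → excluded.
theta [t=233, t=326] → overlapped-by → excluded.
zeta [t=108, t=262] → contains → excluded.
Among candidates, earliest end is t=119 → lambda.

lambda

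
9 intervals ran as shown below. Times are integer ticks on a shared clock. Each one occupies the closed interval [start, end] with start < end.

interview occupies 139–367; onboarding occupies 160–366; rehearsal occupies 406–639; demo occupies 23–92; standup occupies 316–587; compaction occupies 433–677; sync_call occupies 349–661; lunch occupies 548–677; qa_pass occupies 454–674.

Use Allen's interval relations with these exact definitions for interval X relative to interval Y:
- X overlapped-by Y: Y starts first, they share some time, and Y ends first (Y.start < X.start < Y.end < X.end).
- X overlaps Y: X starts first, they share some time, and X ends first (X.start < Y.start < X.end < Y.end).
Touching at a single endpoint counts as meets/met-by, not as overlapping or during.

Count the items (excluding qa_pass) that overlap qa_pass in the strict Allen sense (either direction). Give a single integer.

4

Target qa_pass = [454, 674].
compaction [433, 677] → contains → no.
demo [23, 92] → before → no.
interview [139, 367] → before → no.
lunch [548, 677] → overlapped-by → counts.
onboarding [160, 366] → before → no.
rehearsal [406, 639] → overlaps → counts.
standup [316, 587] → overlaps → counts.
sync_call [349, 661] → overlaps → counts.
Total: 4.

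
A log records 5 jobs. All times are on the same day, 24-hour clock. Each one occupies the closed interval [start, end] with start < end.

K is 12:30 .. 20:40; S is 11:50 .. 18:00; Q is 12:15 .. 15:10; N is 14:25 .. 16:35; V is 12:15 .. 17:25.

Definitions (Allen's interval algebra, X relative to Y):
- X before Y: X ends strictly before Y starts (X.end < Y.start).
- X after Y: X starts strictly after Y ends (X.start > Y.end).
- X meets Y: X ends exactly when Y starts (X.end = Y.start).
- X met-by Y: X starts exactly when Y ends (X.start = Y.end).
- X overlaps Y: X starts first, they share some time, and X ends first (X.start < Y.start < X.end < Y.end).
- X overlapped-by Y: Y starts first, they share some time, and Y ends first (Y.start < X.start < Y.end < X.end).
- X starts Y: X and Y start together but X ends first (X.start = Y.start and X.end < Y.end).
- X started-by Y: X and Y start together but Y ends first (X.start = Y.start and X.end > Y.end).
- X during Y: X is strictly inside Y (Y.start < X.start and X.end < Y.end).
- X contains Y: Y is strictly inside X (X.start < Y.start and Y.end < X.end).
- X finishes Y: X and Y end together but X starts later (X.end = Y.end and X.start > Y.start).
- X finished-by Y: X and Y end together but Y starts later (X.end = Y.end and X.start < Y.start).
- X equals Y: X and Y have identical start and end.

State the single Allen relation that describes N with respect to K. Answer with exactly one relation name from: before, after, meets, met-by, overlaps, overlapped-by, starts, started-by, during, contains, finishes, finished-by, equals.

N = [14:25, 16:35]; K = [12:30, 20:40].
Compare endpoints: N.start > K.start, N.start < K.end, N.end > K.start, N.end < K.end.
That pattern is 'during'.

during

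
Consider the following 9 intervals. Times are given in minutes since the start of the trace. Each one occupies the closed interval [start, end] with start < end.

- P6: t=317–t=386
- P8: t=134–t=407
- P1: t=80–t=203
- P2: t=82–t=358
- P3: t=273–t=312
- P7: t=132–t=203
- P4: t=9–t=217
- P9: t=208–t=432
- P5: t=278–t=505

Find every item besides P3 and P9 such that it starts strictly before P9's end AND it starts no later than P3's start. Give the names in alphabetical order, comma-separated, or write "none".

Conditions: its start is strictly before P9's end (X.start < t=432) AND its start is no later than P3's start (X.start <= t=273).
P1: start t=80 < t=432? ✓; start t=80 <= t=273? ✓ → yes.
P2: start t=82 < t=432? ✓; start t=82 <= t=273? ✓ → yes.
P4: start t=9 < t=432? ✓; start t=9 <= t=273? ✓ → yes.
P5: start t=278 < t=432? ✓; start t=278 <= t=273? ✗ → no.
P6: start t=317 < t=432? ✓; start t=317 <= t=273? ✗ → no.
P7: start t=132 < t=432? ✓; start t=132 <= t=273? ✓ → yes.
P8: start t=134 < t=432? ✓; start t=134 <= t=273? ✓ → yes.
Result: P1, P2, P4, P7, P8.

P1, P2, P4, P7, P8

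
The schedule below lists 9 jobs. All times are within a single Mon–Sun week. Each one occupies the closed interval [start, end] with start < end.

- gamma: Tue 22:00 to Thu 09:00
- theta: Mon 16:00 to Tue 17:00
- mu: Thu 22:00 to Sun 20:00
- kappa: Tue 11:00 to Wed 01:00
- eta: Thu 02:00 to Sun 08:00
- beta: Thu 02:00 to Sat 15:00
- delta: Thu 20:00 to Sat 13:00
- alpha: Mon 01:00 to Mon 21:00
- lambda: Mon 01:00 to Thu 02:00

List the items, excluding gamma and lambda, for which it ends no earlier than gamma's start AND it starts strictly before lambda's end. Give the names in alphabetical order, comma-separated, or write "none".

kappa

Conditions: its end is no earlier than gamma's start (X.end >= Tue 22:00) AND its start is strictly before lambda's end (X.start < Thu 02:00).
alpha: end Mon 21:00 >= Tue 22:00? ✗; start Mon 01:00 < Thu 02:00? ✓ → no.
beta: end Sat 15:00 >= Tue 22:00? ✓; start Thu 02:00 < Thu 02:00? ✗ → no.
delta: end Sat 13:00 >= Tue 22:00? ✓; start Thu 20:00 < Thu 02:00? ✗ → no.
eta: end Sun 08:00 >= Tue 22:00? ✓; start Thu 02:00 < Thu 02:00? ✗ → no.
kappa: end Wed 01:00 >= Tue 22:00? ✓; start Tue 11:00 < Thu 02:00? ✓ → yes.
mu: end Sun 20:00 >= Tue 22:00? ✓; start Thu 22:00 < Thu 02:00? ✗ → no.
theta: end Tue 17:00 >= Tue 22:00? ✗; start Mon 16:00 < Thu 02:00? ✓ → no.
Result: kappa.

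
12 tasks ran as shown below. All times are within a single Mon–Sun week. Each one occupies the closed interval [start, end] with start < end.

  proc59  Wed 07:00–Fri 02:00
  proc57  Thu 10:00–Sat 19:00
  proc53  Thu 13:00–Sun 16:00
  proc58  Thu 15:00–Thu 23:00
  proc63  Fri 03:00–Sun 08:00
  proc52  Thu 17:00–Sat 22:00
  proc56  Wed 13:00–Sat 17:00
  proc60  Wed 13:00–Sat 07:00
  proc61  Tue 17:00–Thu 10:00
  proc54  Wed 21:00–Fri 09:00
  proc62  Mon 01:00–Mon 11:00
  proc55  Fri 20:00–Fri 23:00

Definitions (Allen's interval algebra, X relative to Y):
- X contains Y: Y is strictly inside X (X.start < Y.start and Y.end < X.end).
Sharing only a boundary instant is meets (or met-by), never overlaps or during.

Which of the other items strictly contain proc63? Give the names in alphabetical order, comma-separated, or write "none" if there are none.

Target proc63 = [Fri 03:00, Sun 08:00].
proc52 [Thu 17:00, Sat 22:00] → overlaps → no.
proc53 [Thu 13:00, Sun 16:00] → contains → yes.
proc54 [Wed 21:00, Fri 09:00] → overlaps → no.
proc55 [Fri 20:00, Fri 23:00] → during → no.
proc56 [Wed 13:00, Sat 17:00] → overlaps → no.
proc57 [Thu 10:00, Sat 19:00] → overlaps → no.
proc58 [Thu 15:00, Thu 23:00] → before → no.
proc59 [Wed 07:00, Fri 02:00] → before → no.
proc60 [Wed 13:00, Sat 07:00] → overlaps → no.
proc61 [Tue 17:00, Thu 10:00] → before → no.
proc62 [Mon 01:00, Mon 11:00] → before → no.
Result: proc53.

proc53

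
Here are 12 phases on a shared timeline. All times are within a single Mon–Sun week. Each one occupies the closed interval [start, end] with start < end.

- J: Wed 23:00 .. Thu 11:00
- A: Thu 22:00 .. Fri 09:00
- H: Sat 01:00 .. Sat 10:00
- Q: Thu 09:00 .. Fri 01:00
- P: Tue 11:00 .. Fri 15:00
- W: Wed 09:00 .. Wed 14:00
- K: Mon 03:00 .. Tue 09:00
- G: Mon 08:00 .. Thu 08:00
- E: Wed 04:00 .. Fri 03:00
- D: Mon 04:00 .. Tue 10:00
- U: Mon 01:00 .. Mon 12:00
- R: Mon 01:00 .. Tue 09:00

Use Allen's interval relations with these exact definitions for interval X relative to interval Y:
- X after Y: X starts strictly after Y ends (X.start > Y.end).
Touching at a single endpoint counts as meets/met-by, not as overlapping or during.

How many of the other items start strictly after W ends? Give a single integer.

4

Target W = [Wed 09:00, Wed 14:00].
A [Thu 22:00, Fri 09:00] → after → counts.
D [Mon 04:00, Tue 10:00] → before → no.
E [Wed 04:00, Fri 03:00] → contains → no.
G [Mon 08:00, Thu 08:00] → contains → no.
H [Sat 01:00, Sat 10:00] → after → counts.
J [Wed 23:00, Thu 11:00] → after → counts.
K [Mon 03:00, Tue 09:00] → before → no.
P [Tue 11:00, Fri 15:00] → contains → no.
Q [Thu 09:00, Fri 01:00] → after → counts.
R [Mon 01:00, Tue 09:00] → before → no.
U [Mon 01:00, Mon 12:00] → before → no.
Total: 4.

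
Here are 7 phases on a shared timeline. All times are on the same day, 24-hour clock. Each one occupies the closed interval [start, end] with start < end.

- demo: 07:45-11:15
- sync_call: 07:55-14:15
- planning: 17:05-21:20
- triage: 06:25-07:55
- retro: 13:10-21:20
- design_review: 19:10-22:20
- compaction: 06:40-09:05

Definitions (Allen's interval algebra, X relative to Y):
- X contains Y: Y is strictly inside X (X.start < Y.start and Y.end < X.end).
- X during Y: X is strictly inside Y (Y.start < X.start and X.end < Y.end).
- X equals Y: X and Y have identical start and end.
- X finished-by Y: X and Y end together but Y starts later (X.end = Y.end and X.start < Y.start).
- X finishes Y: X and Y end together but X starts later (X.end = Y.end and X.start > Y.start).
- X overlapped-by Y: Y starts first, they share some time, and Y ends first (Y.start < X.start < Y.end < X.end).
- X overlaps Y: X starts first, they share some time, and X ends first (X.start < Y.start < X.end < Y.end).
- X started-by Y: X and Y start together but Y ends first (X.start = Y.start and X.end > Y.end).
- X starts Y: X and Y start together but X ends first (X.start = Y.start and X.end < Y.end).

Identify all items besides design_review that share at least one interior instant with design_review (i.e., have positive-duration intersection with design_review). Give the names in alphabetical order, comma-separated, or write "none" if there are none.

planning, retro

Target design_review = [19:10, 22:20].
compaction [06:40, 09:05] → before → no.
demo [07:45, 11:15] → before → no.
planning [17:05, 21:20] → overlaps → yes.
retro [13:10, 21:20] → overlaps → yes.
sync_call [07:55, 14:15] → before → no.
triage [06:25, 07:55] → before → no.
Result: planning, retro.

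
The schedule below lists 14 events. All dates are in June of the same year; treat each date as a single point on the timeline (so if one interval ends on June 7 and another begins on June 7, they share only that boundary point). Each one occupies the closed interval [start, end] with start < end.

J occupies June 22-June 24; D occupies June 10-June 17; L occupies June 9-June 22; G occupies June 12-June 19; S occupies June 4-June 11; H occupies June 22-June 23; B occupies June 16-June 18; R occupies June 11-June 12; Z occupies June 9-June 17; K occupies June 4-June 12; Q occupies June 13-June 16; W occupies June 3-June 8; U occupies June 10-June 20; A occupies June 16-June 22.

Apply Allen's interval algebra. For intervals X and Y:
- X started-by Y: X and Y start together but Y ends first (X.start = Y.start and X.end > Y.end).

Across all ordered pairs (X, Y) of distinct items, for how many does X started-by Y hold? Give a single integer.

Checking all 182 ordered pairs for relation 'started-by'; matching pairs in alphabetical order:
(A, B): A started-by B ✓
(J, H): J started-by H ✓
(K, S): K started-by S ✓
(L, Z): L started-by Z ✓
(U, D): U started-by D ✓
Count: 5.

5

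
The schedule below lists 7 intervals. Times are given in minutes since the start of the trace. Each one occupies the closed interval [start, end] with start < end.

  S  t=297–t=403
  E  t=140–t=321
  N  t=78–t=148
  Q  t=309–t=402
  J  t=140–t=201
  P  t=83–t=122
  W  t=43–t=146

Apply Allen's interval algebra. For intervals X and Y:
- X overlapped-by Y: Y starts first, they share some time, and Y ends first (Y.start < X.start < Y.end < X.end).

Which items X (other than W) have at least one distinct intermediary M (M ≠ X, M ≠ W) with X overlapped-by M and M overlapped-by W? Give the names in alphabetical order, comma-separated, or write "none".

Target W = [t=43, t=146].
Intermediaries M with M overlapped-by W: E, J, N.
Via E — items with X overlapped-by E: Q, S.
Via J — items with X overlapped-by J: none.
Via N — items with X overlapped-by N: E, J.
Union: E, J, Q, S.

E, J, Q, S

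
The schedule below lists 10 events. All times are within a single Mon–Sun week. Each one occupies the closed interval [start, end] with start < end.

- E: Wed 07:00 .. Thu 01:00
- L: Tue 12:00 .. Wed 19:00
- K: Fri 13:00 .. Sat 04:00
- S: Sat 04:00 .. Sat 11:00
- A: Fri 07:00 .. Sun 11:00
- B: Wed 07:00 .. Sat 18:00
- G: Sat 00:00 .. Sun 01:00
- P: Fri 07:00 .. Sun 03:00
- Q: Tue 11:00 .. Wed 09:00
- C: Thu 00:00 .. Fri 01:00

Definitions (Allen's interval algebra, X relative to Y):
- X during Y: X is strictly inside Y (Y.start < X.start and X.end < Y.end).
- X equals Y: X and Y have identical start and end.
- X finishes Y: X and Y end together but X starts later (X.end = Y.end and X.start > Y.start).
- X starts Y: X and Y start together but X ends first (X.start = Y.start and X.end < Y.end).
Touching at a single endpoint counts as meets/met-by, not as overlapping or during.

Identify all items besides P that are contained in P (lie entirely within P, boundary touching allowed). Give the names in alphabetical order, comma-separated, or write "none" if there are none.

Target P = [Fri 07:00, Sun 03:00].
A [Fri 07:00, Sun 11:00] → started-by → no.
B [Wed 07:00, Sat 18:00] → overlaps → no.
C [Thu 00:00, Fri 01:00] → before → no.
E [Wed 07:00, Thu 01:00] → before → no.
G [Sat 00:00, Sun 01:00] → during → yes.
K [Fri 13:00, Sat 04:00] → during → yes.
L [Tue 12:00, Wed 19:00] → before → no.
Q [Tue 11:00, Wed 09:00] → before → no.
S [Sat 04:00, Sat 11:00] → during → yes.
Result: G, K, S.

G, K, S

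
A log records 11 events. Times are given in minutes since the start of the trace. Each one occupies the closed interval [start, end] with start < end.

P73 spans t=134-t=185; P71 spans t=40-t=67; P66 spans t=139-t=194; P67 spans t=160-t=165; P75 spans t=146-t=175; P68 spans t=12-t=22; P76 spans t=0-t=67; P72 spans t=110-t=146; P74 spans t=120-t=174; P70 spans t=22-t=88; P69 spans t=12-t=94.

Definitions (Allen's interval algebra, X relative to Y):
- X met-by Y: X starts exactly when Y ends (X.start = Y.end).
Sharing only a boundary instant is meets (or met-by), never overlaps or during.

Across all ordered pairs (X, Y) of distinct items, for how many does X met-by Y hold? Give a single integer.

2

Checking all 110 ordered pairs for relation 'met-by'; matching pairs in alphabetical order:
(P70, P68): P70 met-by P68 ✓
(P75, P72): P75 met-by P72 ✓
Count: 2.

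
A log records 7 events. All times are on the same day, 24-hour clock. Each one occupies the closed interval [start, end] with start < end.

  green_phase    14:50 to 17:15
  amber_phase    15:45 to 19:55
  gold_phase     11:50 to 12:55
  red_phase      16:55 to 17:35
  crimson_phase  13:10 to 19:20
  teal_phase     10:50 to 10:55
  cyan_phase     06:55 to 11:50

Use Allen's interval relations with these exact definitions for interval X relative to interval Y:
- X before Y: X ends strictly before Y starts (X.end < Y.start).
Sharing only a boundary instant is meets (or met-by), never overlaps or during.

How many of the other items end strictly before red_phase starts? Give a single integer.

3

Target red_phase = [16:55, 17:35].
amber_phase [15:45, 19:55] → contains → no.
crimson_phase [13:10, 19:20] → contains → no.
cyan_phase [06:55, 11:50] → before → counts.
gold_phase [11:50, 12:55] → before → counts.
green_phase [14:50, 17:15] → overlaps → no.
teal_phase [10:50, 10:55] → before → counts.
Total: 3.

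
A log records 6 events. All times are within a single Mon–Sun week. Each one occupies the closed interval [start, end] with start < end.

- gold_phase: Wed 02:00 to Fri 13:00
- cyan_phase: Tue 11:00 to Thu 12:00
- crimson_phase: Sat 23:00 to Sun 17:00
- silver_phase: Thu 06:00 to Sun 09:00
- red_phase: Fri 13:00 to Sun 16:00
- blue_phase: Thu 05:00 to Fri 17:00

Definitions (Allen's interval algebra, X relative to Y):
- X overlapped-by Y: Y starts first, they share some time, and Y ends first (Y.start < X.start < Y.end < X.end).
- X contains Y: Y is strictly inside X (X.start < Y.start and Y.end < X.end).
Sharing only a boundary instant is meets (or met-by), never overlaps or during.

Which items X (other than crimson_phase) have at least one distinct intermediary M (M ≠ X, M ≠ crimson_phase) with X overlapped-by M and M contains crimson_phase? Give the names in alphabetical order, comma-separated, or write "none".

Target crimson_phase = [Sat 23:00, Sun 17:00].
Intermediaries M with M contains crimson_phase: none.
Union: none.

none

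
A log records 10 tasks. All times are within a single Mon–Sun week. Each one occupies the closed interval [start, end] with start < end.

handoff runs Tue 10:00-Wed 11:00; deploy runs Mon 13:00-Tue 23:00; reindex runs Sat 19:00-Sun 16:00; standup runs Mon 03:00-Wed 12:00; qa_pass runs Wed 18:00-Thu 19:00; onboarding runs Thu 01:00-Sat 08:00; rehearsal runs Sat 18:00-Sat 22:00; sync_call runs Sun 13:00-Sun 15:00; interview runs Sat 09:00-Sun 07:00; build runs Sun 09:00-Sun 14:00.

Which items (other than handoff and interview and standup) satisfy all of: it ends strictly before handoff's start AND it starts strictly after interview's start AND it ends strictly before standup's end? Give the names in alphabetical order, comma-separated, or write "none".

none

Conditions: its end is strictly before handoff's start (X.end < Tue 10:00) AND its start is strictly after interview's start (X.start > Sat 09:00) AND its end is strictly before standup's end (X.end < Wed 12:00).
build: end Sun 14:00 < Tue 10:00? ✗; start Sun 09:00 > Sat 09:00? ✓; end Sun 14:00 < Wed 12:00? ✗ → no.
deploy: end Tue 23:00 < Tue 10:00? ✗; start Mon 13:00 > Sat 09:00? ✗; end Tue 23:00 < Wed 12:00? ✓ → no.
onboarding: end Sat 08:00 < Tue 10:00? ✗; start Thu 01:00 > Sat 09:00? ✗; end Sat 08:00 < Wed 12:00? ✗ → no.
qa_pass: end Thu 19:00 < Tue 10:00? ✗; start Wed 18:00 > Sat 09:00? ✗; end Thu 19:00 < Wed 12:00? ✗ → no.
rehearsal: end Sat 22:00 < Tue 10:00? ✗; start Sat 18:00 > Sat 09:00? ✓; end Sat 22:00 < Wed 12:00? ✗ → no.
reindex: end Sun 16:00 < Tue 10:00? ✗; start Sat 19:00 > Sat 09:00? ✓; end Sun 16:00 < Wed 12:00? ✗ → no.
sync_call: end Sun 15:00 < Tue 10:00? ✗; start Sun 13:00 > Sat 09:00? ✓; end Sun 15:00 < Wed 12:00? ✗ → no.
Result: none.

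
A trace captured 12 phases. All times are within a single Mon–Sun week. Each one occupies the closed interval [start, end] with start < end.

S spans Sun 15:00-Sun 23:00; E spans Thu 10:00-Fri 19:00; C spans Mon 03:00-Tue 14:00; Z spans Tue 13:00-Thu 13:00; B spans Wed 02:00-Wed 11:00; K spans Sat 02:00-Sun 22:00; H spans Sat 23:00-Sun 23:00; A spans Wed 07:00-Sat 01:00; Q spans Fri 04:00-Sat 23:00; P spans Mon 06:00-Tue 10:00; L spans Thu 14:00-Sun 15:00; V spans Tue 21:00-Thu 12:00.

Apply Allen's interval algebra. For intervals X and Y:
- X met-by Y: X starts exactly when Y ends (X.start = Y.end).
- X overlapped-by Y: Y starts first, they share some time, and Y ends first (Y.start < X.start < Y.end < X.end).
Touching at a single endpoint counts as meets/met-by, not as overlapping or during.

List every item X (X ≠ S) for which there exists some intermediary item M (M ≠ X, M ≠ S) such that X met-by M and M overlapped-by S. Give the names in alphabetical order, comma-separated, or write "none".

Target S = [Sun 15:00, Sun 23:00].
Intermediaries M with M overlapped-by S: none.
Union: none.

none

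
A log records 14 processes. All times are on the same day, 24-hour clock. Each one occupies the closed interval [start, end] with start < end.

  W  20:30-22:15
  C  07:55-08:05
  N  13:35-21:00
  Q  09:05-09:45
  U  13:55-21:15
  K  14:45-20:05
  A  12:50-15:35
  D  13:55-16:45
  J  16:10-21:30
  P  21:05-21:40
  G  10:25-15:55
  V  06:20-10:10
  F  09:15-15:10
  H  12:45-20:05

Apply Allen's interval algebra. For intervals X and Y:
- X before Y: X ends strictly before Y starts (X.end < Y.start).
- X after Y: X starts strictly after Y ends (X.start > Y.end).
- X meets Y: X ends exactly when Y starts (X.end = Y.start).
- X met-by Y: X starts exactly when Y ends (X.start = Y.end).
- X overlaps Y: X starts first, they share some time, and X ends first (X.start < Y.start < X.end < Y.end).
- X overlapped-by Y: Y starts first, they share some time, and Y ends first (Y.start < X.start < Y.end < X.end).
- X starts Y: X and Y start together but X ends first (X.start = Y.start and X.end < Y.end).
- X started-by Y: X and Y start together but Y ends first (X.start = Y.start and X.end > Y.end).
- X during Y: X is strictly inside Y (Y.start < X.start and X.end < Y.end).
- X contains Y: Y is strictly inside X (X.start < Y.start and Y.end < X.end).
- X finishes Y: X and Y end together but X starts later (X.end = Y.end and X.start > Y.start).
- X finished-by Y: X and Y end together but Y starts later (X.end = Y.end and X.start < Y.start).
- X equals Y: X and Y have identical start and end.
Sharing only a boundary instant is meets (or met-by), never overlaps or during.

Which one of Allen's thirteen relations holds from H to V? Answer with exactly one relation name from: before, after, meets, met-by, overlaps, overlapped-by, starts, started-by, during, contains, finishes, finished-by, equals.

H = [12:45, 20:05]; V = [06:20, 10:10].
Compare endpoints: H.start > V.start, H.start > V.end, H.end > V.start, H.end > V.end.
That pattern is 'after'.

after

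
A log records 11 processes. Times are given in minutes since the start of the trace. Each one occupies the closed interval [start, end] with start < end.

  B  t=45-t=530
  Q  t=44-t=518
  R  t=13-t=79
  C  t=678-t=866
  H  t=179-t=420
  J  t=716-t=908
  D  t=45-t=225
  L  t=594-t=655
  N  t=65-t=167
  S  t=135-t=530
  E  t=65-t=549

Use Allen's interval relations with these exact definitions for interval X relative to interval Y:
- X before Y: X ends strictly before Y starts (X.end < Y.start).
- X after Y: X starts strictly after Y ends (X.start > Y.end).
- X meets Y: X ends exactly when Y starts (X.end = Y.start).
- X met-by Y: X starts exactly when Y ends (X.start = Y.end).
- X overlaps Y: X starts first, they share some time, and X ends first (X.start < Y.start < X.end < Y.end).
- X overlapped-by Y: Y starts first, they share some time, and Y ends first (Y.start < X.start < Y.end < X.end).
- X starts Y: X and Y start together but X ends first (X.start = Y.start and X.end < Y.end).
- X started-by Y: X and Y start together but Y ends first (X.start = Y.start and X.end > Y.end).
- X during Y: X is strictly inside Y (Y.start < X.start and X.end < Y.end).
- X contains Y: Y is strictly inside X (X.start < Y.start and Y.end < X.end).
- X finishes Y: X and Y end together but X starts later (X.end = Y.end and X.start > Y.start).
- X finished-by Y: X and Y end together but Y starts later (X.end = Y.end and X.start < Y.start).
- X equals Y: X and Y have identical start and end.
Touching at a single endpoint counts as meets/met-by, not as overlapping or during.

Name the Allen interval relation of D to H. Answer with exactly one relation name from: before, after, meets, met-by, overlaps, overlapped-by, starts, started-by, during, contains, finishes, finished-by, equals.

overlaps

D = [t=45, t=225]; H = [t=179, t=420].
Compare endpoints: D.start < H.start, D.start < H.end, D.end > H.start, D.end < H.end.
That pattern is 'overlaps'.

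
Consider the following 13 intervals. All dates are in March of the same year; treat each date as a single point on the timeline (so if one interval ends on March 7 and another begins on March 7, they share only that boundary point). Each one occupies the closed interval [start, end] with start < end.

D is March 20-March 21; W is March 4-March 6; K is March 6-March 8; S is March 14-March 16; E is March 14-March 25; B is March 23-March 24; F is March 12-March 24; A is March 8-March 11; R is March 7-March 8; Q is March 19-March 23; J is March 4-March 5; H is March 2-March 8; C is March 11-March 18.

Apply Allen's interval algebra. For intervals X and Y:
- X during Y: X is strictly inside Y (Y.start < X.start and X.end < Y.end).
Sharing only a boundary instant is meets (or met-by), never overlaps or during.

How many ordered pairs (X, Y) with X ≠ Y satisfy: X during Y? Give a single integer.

Checking all 156 ordered pairs for relation 'during'; matching pairs in alphabetical order:
(B, E): B during E ✓
(D, E): D during E ✓
(D, F): D during F ✓
(D, Q): D during Q ✓
(J, H): J during H ✓
(Q, E): Q during E ✓
(Q, F): Q during F ✓
(S, C): S during C ✓
(S, F): S during F ✓
(W, H): W during H ✓
Count: 10.

10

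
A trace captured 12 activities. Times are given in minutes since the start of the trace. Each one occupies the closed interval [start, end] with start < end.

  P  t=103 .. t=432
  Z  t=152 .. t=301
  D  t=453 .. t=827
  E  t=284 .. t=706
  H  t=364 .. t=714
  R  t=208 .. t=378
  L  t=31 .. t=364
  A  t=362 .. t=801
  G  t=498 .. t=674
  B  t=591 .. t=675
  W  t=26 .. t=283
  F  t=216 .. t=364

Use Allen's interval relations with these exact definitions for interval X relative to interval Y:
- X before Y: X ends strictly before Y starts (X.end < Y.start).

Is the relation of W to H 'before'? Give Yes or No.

W = [t=26, t=283], H = [t=364, t=714].
Actual relation of W to H: before.
Asked whether 'before' holds → Yes.

Yes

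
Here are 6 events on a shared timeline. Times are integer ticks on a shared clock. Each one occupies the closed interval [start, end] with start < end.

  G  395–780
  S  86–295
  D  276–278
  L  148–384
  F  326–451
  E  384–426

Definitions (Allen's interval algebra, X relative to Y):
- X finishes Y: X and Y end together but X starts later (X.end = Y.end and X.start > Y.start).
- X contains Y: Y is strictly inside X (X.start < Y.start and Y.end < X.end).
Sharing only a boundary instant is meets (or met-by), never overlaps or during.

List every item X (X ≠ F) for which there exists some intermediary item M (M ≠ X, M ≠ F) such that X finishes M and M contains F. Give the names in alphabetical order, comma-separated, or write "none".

none

Target F = [326, 451].
Intermediaries M with M contains F: none.
Union: none.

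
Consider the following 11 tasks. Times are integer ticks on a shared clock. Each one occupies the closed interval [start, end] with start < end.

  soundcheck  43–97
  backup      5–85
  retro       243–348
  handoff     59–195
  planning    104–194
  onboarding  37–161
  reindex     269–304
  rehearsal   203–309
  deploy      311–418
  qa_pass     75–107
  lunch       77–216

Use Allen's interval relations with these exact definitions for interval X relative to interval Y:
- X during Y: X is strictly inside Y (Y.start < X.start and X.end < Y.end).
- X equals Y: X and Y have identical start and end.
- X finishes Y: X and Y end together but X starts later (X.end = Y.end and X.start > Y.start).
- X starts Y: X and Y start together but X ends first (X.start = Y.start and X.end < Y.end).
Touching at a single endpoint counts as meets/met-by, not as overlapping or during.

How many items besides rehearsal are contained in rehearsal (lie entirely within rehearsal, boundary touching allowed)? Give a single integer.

Target rehearsal = [203, 309].
backup [5, 85] → before → no.
deploy [311, 418] → after → no.
handoff [59, 195] → before → no.
lunch [77, 216] → overlaps → no.
onboarding [37, 161] → before → no.
planning [104, 194] → before → no.
qa_pass [75, 107] → before → no.
reindex [269, 304] → during → counts.
retro [243, 348] → overlapped-by → no.
soundcheck [43, 97] → before → no.
Total: 1.

1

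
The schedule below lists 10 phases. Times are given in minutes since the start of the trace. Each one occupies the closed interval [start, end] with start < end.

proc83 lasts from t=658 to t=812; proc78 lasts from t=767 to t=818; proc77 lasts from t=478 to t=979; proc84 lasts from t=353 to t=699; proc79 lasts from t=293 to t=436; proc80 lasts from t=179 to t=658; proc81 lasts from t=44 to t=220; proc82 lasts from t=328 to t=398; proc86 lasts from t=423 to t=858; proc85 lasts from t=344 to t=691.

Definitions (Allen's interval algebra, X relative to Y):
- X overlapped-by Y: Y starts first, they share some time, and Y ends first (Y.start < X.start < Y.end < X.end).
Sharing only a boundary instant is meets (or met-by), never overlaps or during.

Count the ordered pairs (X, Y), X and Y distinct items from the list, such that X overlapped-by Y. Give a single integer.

19

Checking all 90 ordered pairs for relation 'overlapped-by'; matching pairs in alphabetical order:
(proc77, proc80): proc77 overlapped-by proc80 ✓
(proc77, proc84): proc77 overlapped-by proc84 ✓
(proc77, proc85): proc77 overlapped-by proc85 ✓
(proc77, proc86): proc77 overlapped-by proc86 ✓
(proc78, proc83): proc78 overlapped-by proc83 ✓
(proc80, proc81): proc80 overlapped-by proc81 ✓
(proc83, proc84): proc83 overlapped-by proc84 ✓
(proc83, proc85): proc83 overlapped-by proc85 ✓
(proc84, proc79): proc84 overlapped-by proc79 ✓
(proc84, proc80): proc84 overlapped-by proc80 ✓
(proc84, proc82): proc84 overlapped-by proc82 ✓
(proc84, proc85): proc84 overlapped-by proc85 ✓
(proc85, proc79): proc85 overlapped-by proc79 ✓
(proc85, proc80): proc85 overlapped-by proc80 ✓
(proc85, proc82): proc85 overlapped-by proc82 ✓
(proc86, proc79): proc86 overlapped-by proc79 ✓
(proc86, proc80): proc86 overlapped-by proc80 ✓
(proc86, proc84): proc86 overlapped-by proc84 ✓
(proc86, proc85): proc86 overlapped-by proc85 ✓
Count: 19.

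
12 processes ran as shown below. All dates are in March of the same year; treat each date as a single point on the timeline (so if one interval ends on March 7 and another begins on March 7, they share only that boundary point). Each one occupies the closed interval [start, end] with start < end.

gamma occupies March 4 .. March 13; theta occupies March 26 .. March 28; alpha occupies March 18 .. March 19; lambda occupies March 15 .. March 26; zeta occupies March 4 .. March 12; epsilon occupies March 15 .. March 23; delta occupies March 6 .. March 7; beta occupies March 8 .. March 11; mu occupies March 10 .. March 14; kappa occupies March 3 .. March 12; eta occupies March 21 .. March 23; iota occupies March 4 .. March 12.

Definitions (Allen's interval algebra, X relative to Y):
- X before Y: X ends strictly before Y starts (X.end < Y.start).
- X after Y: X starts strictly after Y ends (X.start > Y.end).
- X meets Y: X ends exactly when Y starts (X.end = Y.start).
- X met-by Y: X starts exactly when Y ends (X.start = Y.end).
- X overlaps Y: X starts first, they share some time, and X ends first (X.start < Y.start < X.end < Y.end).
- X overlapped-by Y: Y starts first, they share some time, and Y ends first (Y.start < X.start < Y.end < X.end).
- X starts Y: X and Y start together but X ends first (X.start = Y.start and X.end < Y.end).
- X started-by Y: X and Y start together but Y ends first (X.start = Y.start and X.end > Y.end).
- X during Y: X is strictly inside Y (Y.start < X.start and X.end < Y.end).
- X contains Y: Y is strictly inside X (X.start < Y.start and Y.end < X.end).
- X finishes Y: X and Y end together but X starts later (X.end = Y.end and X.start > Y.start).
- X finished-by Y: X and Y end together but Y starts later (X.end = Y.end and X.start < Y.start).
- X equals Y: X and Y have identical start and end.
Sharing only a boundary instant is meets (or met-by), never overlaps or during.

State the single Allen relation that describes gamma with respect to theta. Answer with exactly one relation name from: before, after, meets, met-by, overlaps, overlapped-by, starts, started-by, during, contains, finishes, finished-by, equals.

before

gamma = [March 4, March 13]; theta = [March 26, March 28].
Compare endpoints: gamma.start < theta.start, gamma.start < theta.end, gamma.end < theta.start, gamma.end < theta.end.
That pattern is 'before'.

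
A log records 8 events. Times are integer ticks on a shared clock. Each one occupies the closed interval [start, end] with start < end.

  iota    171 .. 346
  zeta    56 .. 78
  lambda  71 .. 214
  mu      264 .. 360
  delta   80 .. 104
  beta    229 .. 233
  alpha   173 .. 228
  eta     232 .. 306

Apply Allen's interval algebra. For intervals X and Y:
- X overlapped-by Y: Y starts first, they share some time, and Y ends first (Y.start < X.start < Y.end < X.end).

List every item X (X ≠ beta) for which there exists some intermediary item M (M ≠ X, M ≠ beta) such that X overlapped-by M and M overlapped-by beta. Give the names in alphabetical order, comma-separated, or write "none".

Target beta = [229, 233].
Intermediaries M with M overlapped-by beta: eta.
Via eta — items with X overlapped-by eta: mu.
Union: mu.

mu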